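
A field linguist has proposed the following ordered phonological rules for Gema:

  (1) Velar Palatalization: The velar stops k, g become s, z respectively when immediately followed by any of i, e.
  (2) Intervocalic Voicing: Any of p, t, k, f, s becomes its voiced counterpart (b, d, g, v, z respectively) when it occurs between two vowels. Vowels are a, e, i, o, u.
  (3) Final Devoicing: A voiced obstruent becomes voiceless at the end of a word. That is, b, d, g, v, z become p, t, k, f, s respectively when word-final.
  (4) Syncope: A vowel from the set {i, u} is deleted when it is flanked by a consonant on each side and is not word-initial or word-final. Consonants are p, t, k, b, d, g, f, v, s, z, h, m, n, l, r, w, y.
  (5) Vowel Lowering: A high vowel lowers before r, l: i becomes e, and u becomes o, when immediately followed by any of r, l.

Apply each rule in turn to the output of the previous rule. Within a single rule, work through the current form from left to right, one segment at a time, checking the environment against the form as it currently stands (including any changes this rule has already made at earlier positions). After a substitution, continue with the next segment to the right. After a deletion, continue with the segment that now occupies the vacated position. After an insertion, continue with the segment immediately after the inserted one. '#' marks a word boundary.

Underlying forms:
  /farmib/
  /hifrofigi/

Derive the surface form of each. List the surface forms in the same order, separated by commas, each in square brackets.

[farmp], [hfrovzi]

/farmib/:
  (1) Velar Palatalization: no change — [farmib]
  (2) Intervocalic Voicing: no change — [farmib]
  (3) Final Devoicing: [farmib] → [farmip]
  (4) Syncope: [farmip] → [farmp]
  (5) Vowel Lowering: no change — [farmp]
/hifrofigi/:
  (1) Velar Palatalization: [hifrofigi] → [hifrofizi]
  (2) Intervocalic Voicing: [hifrofizi] → [hifrovizi]
  (3) Final Devoicing: no change — [hifrovizi]
  (4) Syncope: [hifrovizi] → [hfrovzi]
  (5) Vowel Lowering: no change — [hfrovzi]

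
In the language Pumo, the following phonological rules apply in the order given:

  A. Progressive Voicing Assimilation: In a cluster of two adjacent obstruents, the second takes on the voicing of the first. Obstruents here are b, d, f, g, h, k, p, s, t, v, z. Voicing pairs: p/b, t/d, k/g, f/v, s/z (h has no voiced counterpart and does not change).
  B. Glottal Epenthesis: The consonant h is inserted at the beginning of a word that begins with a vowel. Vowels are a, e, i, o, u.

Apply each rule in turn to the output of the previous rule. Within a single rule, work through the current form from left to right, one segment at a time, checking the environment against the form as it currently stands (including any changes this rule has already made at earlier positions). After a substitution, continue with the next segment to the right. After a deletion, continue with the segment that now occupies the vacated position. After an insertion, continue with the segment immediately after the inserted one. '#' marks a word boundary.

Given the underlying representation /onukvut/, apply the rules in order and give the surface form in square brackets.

A Progressive Voicing Assimilation: [onukvut] → [onukfut]
B Glottal Epenthesis: [onukfut] → [honukfut]

[honukfut]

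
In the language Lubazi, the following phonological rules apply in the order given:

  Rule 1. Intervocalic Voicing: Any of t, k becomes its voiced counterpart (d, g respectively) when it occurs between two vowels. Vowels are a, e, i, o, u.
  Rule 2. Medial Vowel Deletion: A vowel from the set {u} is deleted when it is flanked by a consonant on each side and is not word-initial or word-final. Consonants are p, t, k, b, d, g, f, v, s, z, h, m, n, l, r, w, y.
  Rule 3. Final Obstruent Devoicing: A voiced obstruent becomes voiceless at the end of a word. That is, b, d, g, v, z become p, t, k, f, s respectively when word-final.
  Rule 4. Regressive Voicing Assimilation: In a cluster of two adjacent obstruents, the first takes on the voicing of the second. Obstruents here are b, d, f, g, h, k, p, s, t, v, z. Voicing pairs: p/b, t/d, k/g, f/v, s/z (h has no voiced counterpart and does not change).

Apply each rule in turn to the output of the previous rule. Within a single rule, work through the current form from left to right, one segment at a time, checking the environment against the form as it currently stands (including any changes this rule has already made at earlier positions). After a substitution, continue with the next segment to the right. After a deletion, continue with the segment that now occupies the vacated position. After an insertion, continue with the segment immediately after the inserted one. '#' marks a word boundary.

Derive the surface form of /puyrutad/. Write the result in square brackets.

Rule 1 Intervocalic Voicing: [puyrutad] → [puyrudad]
Rule 2 Medial Vowel Deletion: [puyrudad] → [pyrdad]
Rule 3 Final Obstruent Devoicing: [pyrdad] → [pyrdat]
Rule 4 Regressive Voicing Assimilation: no change — [pyrdat]

[pyrdat]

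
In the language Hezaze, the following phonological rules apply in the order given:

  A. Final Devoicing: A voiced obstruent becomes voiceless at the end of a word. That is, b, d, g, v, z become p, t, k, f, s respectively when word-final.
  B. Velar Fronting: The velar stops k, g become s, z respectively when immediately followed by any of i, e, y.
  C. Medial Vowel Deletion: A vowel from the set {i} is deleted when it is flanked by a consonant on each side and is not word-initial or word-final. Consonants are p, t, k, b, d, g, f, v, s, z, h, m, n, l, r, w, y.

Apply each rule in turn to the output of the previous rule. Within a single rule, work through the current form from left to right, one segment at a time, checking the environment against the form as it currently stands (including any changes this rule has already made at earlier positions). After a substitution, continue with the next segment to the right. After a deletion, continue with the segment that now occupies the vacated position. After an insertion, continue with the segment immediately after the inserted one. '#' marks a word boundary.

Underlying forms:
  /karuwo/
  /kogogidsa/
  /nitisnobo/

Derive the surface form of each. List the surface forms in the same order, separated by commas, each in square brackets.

/karuwo/:
  A Final Devoicing: no change — [karuwo]
  B Velar Fronting: no change — [karuwo]
  C Medial Vowel Deletion: no change — [karuwo]
/kogogidsa/:
  A Final Devoicing: no change — [kogogidsa]
  B Velar Fronting: [kogogidsa] → [kogozidsa]
  C Medial Vowel Deletion: [kogozidsa] → [kogozdsa]
/nitisnobo/:
  A Final Devoicing: no change — [nitisnobo]
  B Velar Fronting: no change — [nitisnobo]
  C Medial Vowel Deletion: [nitisnobo] → [ntsnobo]

[karuwo], [kogozdsa], [ntsnobo]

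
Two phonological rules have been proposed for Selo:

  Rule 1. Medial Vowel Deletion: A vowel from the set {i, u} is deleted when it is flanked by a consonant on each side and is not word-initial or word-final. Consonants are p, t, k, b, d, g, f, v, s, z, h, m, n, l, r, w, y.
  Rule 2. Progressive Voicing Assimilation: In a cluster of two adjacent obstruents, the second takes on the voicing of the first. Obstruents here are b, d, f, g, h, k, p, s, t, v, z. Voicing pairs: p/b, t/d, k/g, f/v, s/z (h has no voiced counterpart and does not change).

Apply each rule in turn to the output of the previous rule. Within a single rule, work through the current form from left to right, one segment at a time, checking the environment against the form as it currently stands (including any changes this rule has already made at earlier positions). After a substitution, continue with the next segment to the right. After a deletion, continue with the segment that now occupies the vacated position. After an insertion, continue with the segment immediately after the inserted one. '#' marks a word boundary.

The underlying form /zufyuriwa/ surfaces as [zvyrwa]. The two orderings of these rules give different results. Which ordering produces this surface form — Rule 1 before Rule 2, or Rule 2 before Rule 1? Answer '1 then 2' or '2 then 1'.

Order 1 then 2:
  1 Medial Vowel Deletion: [zufyuriwa] → [zfyrwa]
  2 Progressive Voicing Assimilation: [zfyrwa] → [zvyrwa]
  result: [zvyrwa]
Order 2 then 1:
  2 Progressive Voicing Assimilation: no change — [zufyuriwa]
  1 Medial Vowel Deletion: [zufyuriwa] → [zfyrwa]
  result: [zfyrwa]

1 then 2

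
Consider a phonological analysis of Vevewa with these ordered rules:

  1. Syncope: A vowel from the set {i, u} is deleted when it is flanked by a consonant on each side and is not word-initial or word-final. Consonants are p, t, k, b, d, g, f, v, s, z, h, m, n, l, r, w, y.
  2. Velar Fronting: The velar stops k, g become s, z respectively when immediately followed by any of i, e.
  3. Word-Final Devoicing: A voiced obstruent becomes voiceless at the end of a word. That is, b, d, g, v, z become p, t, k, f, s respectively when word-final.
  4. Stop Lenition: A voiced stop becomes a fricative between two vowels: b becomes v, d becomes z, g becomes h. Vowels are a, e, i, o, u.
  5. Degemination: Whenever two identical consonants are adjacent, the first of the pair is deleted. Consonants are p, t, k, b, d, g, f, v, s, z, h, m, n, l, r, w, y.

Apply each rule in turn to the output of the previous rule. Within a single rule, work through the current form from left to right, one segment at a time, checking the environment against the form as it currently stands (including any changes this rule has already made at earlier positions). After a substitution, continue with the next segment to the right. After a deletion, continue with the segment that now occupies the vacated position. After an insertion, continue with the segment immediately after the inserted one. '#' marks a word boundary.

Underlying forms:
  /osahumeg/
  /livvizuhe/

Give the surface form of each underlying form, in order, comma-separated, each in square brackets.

[osahmek], [lvzhe]

/osahumeg/:
  1 Syncope: [osahumeg] → [osahmeg]
  2 Velar Fronting: no change — [osahmeg]
  3 Word-Final Devoicing: [osahmeg] → [osahmek]
  4 Stop Lenition: no change — [osahmek]
  5 Degemination: no change — [osahmek]
/livvizuhe/:
  1 Syncope: [livvizuhe] → [lvvzhe]
  2 Velar Fronting: no change — [lvvzhe]
  3 Word-Final Devoicing: no change — [lvvzhe]
  4 Stop Lenition: no change — [lvvzhe]
  5 Degemination: [lvvzhe] → [lvzhe]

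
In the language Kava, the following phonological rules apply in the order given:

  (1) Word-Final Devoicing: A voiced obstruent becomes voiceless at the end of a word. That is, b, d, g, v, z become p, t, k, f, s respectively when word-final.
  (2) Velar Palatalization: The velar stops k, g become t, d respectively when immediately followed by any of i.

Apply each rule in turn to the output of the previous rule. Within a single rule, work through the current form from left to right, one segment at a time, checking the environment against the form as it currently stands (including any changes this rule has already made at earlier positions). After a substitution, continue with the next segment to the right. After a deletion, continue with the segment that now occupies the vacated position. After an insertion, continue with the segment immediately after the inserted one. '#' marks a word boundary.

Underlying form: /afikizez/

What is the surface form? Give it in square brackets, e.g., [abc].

[afitizes]

(1) Word-Final Devoicing: [afikizez] → [afikizes]
(2) Velar Palatalization: [afikizes] → [afitizes]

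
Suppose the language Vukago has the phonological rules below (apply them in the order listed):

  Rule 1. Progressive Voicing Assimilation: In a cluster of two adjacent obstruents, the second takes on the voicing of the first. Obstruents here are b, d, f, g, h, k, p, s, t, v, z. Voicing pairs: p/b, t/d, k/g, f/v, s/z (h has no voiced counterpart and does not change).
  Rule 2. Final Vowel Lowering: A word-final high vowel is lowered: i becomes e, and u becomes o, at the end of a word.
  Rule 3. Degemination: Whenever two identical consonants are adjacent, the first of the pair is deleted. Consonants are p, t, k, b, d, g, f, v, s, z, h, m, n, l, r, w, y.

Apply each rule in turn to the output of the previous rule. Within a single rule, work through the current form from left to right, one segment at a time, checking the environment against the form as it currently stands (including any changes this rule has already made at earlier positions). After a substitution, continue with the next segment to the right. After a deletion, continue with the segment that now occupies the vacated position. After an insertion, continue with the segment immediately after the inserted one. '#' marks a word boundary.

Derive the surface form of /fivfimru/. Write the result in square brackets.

[fivimro]

Rule 1 Progressive Voicing Assimilation: [fivfimru] → [fivvimru]
Rule 2 Final Vowel Lowering: [fivvimru] → [fivvimro]
Rule 3 Degemination: [fivvimro] → [fivimro]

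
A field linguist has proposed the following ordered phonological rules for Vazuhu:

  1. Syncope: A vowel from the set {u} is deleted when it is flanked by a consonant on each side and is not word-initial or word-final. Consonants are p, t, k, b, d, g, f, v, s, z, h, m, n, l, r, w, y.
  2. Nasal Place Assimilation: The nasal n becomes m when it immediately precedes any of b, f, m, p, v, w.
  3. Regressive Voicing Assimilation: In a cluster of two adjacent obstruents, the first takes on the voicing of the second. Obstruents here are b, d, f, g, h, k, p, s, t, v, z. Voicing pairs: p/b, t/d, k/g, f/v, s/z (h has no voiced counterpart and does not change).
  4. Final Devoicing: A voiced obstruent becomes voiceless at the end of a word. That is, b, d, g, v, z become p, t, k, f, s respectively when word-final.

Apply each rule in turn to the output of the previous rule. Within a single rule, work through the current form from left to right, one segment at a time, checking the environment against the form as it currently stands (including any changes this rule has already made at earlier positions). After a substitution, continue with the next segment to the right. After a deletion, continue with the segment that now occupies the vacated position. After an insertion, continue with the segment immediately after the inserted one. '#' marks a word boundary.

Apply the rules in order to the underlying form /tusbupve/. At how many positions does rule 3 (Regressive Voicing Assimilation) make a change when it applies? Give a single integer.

1 Syncope: [tusbupve] → [tsbpve]
2 Nasal Place Assimilation: no change — [tsbpve]
3 Regressive Voicing Assimilation: [tsbpve] → [tzpbve]
4 Final Devoicing: no change — [tzpbve]
Rule 3 changed 3 position(s).

3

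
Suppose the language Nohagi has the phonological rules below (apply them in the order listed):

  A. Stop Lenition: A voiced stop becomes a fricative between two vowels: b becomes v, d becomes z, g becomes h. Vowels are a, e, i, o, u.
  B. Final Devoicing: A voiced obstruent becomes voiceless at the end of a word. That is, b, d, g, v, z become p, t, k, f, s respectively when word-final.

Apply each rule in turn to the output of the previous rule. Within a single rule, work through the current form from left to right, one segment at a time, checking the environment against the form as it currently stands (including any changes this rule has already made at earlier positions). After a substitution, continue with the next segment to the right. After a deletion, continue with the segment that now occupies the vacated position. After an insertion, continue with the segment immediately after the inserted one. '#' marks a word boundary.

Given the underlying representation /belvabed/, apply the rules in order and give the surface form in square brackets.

[belvavet]

A Stop Lenition: [belvabed] → [belvaved]
B Final Devoicing: [belvaved] → [belvavet]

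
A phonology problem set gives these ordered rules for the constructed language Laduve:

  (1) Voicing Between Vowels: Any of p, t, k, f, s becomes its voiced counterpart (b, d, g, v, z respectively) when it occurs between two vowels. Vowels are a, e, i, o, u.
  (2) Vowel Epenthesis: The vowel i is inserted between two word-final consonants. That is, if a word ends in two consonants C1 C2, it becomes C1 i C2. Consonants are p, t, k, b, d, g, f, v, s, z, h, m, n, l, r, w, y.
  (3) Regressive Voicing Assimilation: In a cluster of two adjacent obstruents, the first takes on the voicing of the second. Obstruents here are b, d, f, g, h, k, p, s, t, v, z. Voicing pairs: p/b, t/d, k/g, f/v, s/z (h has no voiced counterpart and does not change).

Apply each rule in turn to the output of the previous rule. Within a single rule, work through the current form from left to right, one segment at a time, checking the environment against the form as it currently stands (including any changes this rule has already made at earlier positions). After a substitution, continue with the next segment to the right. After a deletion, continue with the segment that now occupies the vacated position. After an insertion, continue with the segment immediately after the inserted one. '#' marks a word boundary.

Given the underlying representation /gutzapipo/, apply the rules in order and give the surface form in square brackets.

(1) Voicing Between Vowels: [gutzapipo] → [gutzabibo]
(2) Vowel Epenthesis: no change — [gutzabibo]
(3) Regressive Voicing Assimilation: [gutzabibo] → [gudzabibo]

[gudzabibo]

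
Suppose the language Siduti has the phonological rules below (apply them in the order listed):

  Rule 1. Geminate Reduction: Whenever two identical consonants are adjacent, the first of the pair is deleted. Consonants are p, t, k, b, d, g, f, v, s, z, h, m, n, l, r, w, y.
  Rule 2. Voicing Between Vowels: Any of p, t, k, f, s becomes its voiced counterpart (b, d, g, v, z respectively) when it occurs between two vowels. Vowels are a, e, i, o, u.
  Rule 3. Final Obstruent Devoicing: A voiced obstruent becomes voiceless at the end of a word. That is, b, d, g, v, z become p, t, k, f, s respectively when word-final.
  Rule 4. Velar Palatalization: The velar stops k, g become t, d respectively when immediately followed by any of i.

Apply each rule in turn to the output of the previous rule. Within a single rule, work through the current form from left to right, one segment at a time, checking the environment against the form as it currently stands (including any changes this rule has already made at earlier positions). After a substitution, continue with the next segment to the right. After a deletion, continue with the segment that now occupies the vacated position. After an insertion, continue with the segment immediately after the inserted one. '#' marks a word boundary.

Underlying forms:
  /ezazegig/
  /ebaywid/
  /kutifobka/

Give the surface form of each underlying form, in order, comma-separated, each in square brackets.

/ezazegig/:
  Rule 1 Geminate Reduction: no change — [ezazegig]
  Rule 2 Voicing Between Vowels: no change — [ezazegig]
  Rule 3 Final Obstruent Devoicing: [ezazegig] → [ezazegik]
  Rule 4 Velar Palatalization: [ezazegik] → [ezazedik]
/ebaywid/:
  Rule 1 Geminate Reduction: no change — [ebaywid]
  Rule 2 Voicing Between Vowels: no change — [ebaywid]
  Rule 3 Final Obstruent Devoicing: [ebaywid] → [ebaywit]
  Rule 4 Velar Palatalization: no change — [ebaywit]
/kutifobka/:
  Rule 1 Geminate Reduction: no change — [kutifobka]
  Rule 2 Voicing Between Vowels: [kutifobka] → [kudivobka]
  Rule 3 Final Obstruent Devoicing: no change — [kudivobka]
  Rule 4 Velar Palatalization: no change — [kudivobka]

[ezazedik], [ebaywit], [kudivobka]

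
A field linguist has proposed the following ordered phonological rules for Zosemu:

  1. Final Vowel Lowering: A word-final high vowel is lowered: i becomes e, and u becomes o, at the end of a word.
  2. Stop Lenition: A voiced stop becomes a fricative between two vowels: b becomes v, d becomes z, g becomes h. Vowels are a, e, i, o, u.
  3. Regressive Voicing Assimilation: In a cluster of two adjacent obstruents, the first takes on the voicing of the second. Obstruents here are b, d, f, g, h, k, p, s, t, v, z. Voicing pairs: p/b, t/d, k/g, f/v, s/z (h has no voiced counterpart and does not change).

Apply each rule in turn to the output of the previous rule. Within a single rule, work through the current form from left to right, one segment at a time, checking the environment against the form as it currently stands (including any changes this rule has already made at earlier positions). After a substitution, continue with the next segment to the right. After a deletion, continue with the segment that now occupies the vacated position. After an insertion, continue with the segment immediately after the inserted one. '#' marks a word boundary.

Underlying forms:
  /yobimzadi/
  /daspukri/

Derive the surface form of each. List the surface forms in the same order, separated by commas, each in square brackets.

[yovimzaze], [daspukre]

/yobimzadi/:
  1 Final Vowel Lowering: [yobimzadi] → [yobimzade]
  2 Stop Lenition: [yobimzade] → [yovimzaze]
  3 Regressive Voicing Assimilation: no change — [yovimzaze]
/daspukri/:
  1 Final Vowel Lowering: [daspukri] → [daspukre]
  2 Stop Lenition: no change — [daspukre]
  3 Regressive Voicing Assimilation: no change — [daspukre]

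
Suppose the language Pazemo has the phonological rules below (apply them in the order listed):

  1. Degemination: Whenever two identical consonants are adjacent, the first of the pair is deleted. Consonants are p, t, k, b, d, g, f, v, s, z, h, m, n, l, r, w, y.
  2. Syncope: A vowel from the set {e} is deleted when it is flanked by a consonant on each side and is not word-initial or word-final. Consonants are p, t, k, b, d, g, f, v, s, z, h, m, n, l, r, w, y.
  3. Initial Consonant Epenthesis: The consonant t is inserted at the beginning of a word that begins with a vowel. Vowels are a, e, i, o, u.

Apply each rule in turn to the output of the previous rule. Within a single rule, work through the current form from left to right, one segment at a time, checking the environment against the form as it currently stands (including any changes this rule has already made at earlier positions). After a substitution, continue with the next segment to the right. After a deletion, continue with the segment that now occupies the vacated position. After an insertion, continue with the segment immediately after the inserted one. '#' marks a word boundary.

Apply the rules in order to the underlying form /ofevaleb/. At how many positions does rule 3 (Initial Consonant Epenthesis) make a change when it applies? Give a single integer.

1 Degemination: no change — [ofevaleb]
2 Syncope: [ofevaleb] → [ofvalb]
3 Initial Consonant Epenthesis: [ofvalb] → [tofvalb]
Rule 3 changed 1 position(s).

1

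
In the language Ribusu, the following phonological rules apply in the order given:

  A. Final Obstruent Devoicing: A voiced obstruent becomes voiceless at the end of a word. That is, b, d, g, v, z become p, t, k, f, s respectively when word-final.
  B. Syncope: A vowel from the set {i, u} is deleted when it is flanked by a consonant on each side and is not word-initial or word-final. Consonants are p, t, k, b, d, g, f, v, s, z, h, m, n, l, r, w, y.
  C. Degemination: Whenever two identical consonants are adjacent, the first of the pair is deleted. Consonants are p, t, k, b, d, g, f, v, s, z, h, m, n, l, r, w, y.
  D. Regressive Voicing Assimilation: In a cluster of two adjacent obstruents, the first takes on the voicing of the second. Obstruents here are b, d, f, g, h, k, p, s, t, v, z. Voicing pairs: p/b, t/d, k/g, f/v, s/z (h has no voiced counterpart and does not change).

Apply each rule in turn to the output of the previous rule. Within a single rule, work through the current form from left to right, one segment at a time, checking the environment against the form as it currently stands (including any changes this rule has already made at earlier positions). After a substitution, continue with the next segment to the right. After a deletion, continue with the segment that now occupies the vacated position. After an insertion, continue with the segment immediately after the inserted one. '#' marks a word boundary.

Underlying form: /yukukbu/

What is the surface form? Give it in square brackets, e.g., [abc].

[ygbu]

A Final Obstruent Devoicing: no change — [yukukbu]
B Syncope: [yukukbu] → [ykkbu]
C Degemination: [ykkbu] → [ykbu]
D Regressive Voicing Assimilation: [ykbu] → [ygbu]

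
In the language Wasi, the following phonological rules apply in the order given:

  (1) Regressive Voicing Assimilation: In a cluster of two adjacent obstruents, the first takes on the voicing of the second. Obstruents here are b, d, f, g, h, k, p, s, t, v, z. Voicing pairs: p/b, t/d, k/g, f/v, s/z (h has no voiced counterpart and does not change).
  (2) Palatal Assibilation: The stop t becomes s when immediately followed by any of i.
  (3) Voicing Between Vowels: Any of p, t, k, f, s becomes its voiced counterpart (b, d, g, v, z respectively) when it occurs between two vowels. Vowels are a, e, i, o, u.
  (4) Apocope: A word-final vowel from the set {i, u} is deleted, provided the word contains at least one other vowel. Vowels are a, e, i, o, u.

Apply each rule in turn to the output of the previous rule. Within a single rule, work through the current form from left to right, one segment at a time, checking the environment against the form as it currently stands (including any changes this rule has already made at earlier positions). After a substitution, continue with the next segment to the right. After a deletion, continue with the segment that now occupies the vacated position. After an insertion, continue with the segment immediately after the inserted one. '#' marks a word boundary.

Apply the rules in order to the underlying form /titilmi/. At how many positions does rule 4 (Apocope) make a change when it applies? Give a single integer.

(1) Regressive Voicing Assimilation: no change — [titilmi]
(2) Palatal Assibilation: [titilmi] → [sisilmi]
(3) Voicing Between Vowels: [sisilmi] → [sizilmi]
(4) Apocope: [sizilmi] → [sizilm]
Rule 4 changed 1 position(s).

1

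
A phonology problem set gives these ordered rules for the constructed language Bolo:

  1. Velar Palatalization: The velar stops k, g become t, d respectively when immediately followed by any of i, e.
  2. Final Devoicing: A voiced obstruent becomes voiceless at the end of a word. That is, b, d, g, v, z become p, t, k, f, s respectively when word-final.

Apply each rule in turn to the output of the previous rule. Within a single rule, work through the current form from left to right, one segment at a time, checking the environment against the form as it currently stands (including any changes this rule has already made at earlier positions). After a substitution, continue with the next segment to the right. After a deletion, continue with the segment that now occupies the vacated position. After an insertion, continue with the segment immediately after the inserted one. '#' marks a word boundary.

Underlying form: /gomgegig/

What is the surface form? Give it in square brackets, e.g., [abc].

1 Velar Palatalization: [gomgegig] → [gomdedig]
2 Final Devoicing: [gomdedig] → [gomdedik]

[gomdedik]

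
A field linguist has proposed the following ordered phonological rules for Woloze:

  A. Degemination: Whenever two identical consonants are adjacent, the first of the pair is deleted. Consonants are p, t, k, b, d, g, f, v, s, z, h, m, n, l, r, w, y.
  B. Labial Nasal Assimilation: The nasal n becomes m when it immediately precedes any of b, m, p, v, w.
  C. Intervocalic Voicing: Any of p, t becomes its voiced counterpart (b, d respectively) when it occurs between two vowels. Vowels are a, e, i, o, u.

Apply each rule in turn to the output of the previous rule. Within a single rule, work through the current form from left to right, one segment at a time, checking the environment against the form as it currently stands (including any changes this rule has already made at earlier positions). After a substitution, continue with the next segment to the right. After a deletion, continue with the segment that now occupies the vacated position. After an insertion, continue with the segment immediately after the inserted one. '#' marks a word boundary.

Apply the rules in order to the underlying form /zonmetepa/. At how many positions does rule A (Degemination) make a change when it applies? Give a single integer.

0

A Degemination: no change — [zonmetepa]
B Labial Nasal Assimilation: [zonmetepa] → [zommetepa]
C Intervocalic Voicing: [zommetepa] → [zommedeba]
Rule A changed 0 position(s).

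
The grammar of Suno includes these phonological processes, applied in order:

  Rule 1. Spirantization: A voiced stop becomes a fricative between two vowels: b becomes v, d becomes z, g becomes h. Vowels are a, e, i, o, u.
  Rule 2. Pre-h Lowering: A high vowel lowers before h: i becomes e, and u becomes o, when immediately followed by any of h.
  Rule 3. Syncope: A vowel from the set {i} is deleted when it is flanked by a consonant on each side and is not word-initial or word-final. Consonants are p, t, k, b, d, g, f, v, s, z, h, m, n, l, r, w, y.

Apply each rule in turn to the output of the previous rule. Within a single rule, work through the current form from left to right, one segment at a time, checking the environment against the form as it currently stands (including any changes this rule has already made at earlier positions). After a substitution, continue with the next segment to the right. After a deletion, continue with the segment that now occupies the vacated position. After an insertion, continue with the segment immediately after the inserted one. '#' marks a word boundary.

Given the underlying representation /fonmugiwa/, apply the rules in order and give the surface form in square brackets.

[fonmohwa]

Rule 1 Spirantization: [fonmugiwa] → [fonmuhiwa]
Rule 2 Pre-h Lowering: [fonmuhiwa] → [fonmohiwa]
Rule 3 Syncope: [fonmohiwa] → [fonmohwa]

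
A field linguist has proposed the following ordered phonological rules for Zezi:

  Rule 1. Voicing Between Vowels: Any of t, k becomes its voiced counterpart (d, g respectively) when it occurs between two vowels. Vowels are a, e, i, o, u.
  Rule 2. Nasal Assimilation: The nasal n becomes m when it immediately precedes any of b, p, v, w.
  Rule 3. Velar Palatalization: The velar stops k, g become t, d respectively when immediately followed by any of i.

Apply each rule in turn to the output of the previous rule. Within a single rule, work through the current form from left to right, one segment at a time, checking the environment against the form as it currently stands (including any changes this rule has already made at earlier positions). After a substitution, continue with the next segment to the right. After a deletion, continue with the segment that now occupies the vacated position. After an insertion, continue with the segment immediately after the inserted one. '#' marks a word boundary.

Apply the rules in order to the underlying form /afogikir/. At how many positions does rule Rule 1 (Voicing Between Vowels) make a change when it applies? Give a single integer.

Rule 1 Voicing Between Vowels: [afogikir] → [afogigir]
Rule 2 Nasal Assimilation: no change — [afogigir]
Rule 3 Velar Palatalization: [afogigir] → [afodidir]
Rule Rule 1 changed 1 position(s).

1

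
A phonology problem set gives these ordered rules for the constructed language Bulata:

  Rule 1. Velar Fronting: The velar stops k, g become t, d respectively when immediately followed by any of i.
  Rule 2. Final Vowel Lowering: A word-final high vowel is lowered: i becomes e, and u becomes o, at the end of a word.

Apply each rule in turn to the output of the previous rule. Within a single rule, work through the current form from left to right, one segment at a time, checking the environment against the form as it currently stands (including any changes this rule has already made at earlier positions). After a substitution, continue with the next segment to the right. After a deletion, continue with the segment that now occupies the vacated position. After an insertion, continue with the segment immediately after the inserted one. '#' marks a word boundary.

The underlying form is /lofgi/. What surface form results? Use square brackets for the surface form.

[lofde]

Rule 1 Velar Fronting: [lofgi] → [lofdi]
Rule 2 Final Vowel Lowering: [lofdi] → [lofde]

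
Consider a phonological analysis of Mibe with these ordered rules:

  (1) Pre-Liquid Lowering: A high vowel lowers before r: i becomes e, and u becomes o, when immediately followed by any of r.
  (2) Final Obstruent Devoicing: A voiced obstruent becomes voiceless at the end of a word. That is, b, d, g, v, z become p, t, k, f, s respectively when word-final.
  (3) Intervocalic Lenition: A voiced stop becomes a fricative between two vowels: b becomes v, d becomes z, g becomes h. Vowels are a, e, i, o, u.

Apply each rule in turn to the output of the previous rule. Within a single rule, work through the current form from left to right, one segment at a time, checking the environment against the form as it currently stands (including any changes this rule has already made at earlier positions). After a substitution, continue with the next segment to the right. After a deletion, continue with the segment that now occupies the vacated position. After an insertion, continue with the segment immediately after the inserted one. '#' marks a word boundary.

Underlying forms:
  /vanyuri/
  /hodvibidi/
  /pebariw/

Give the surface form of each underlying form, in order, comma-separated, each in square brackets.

[vanyori], [hodvivizi], [pevariw]

/vanyuri/:
  (1) Pre-Liquid Lowering: [vanyuri] → [vanyori]
  (2) Final Obstruent Devoicing: no change — [vanyori]
  (3) Intervocalic Lenition: no change — [vanyori]
/hodvibidi/:
  (1) Pre-Liquid Lowering: no change — [hodvibidi]
  (2) Final Obstruent Devoicing: no change — [hodvibidi]
  (3) Intervocalic Lenition: [hodvibidi] → [hodvivizi]
/pebariw/:
  (1) Pre-Liquid Lowering: no change — [pebariw]
  (2) Final Obstruent Devoicing: no change — [pebariw]
  (3) Intervocalic Lenition: [pebariw] → [pevariw]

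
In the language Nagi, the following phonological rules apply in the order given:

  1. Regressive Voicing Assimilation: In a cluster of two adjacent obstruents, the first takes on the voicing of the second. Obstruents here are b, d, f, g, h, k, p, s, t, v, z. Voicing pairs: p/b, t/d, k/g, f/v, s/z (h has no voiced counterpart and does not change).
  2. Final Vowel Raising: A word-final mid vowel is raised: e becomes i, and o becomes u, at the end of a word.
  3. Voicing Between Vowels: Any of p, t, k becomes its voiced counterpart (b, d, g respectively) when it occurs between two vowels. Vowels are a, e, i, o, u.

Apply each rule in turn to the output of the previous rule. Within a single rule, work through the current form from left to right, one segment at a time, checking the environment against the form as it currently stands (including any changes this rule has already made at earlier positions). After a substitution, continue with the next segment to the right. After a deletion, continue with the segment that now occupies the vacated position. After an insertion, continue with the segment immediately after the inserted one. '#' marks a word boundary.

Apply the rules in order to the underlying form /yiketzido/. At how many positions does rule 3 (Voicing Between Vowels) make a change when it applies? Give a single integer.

1 Regressive Voicing Assimilation: [yiketzido] → [yikedzido]
2 Final Vowel Raising: [yikedzido] → [yikedzidu]
3 Voicing Between Vowels: [yikedzidu] → [yigedzidu]
Rule 3 changed 1 position(s).

1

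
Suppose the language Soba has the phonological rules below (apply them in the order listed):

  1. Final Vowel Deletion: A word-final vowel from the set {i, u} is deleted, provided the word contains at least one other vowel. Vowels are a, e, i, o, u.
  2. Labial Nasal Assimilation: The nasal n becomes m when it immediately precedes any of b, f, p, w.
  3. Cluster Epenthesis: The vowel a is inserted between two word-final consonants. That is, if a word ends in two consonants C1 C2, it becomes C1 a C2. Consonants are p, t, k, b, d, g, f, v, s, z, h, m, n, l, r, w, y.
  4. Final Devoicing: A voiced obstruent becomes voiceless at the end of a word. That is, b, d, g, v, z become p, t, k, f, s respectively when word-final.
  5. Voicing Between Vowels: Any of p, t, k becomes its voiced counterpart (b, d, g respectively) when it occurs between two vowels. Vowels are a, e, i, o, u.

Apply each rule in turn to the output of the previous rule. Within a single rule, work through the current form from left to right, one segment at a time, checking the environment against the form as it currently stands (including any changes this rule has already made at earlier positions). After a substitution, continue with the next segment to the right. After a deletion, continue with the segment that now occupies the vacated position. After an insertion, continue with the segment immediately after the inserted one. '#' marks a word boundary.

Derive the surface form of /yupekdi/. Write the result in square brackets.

[yubegat]

1 Final Vowel Deletion: [yupekdi] → [yupekd]
2 Labial Nasal Assimilation: no change — [yupekd]
3 Cluster Epenthesis: [yupekd] → [yupekad]
4 Final Devoicing: [yupekad] → [yupekat]
5 Voicing Between Vowels: [yupekat] → [yubegat]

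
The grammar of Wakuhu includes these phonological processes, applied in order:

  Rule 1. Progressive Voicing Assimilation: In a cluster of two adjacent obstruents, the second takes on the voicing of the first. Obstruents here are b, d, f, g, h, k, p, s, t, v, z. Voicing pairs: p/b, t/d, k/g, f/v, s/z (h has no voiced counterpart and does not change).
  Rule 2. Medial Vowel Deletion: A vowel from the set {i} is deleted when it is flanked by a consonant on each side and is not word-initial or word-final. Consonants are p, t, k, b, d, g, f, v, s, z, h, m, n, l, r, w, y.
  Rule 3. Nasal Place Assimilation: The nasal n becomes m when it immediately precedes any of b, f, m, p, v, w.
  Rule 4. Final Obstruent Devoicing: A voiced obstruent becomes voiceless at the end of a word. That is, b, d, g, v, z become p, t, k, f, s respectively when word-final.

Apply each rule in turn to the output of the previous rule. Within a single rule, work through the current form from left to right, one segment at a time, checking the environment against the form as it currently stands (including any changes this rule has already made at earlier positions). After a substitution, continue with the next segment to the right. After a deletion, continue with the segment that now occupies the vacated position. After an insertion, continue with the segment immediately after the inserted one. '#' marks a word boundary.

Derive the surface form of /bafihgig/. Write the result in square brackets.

[bafhkk]

Rule 1 Progressive Voicing Assimilation: [bafihgig] → [bafihkig]
Rule 2 Medial Vowel Deletion: [bafihkig] → [bafhkg]
Rule 3 Nasal Place Assimilation: no change — [bafhkg]
Rule 4 Final Obstruent Devoicing: [bafhkg] → [bafhkk]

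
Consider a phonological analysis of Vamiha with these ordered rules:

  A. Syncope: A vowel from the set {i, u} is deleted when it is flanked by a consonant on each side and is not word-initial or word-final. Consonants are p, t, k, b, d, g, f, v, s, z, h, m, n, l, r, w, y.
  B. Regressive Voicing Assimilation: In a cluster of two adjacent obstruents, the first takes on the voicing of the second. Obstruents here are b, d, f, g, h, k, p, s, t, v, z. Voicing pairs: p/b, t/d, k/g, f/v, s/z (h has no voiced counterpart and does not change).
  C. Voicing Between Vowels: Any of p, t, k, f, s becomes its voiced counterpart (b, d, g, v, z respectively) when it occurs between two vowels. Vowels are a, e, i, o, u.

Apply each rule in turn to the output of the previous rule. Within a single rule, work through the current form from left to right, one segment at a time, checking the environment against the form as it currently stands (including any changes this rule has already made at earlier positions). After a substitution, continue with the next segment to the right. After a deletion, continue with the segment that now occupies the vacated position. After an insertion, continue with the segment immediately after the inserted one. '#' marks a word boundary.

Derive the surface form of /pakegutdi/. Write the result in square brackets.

[pagekddi]

A Syncope: [pakegutdi] → [pakegtdi]
B Regressive Voicing Assimilation: [pakegtdi] → [pakekddi]
C Voicing Between Vowels: [pakekddi] → [pagekddi]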